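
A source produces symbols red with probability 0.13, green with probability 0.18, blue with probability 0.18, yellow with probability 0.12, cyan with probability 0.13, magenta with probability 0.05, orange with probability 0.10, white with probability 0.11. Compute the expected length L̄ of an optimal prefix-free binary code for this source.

Repeatedly combine the two least-probable nodes; the expected code length is the sum of the merged weights.
merge 1/20 + 1/10 → 3/20
merge 11/100 + 3/25 → 23/100
merge 13/100 + 13/100 → 13/50
merge 3/20 + 9/50 → 33/100
merge 9/50 + 23/100 → 41/100
merge 13/50 + 33/100 → 59/100
merge 41/100 + 59/100 → 1
L = 3/20 + 23/100 + 13/50 + 33/100 + 41/100 + 59/100 + 1 = 297/100 = 2.97 bits/symbol.

2.97 bits/symbol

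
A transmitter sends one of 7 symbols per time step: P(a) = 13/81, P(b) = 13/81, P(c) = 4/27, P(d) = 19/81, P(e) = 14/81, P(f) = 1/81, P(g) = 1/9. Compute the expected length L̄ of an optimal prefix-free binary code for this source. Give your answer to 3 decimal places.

Repeatedly combine the two least-probable nodes; the expected code length is the sum of the merged weights.
merge 1/81 + 1/9 → 10/81
merge 10/81 + 4/27 → 22/81
merge 13/81 + 13/81 → 26/81
merge 14/81 + 19/81 → 11/27
merge 22/81 + 26/81 → 16/27
merge 11/27 + 16/27 → 1
L = 10/81 + 22/81 + 26/81 + 11/27 + 16/27 + 1 = 220/81 ≈ 2.716 bits/symbol.

2.716 bits/symbol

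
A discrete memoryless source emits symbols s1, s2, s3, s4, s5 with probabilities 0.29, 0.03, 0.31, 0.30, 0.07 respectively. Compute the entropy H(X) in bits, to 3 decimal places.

1.983 bits

H = −Σ pᵢ log₂ pᵢ.
−0.29·log₂(0.29) = 0.5179
−0.03·log₂(0.03) = 0.1518
−0.31·log₂(0.31) = 0.5238
−0.30·log₂(0.30) = 0.5211
−0.07·log₂(0.07) = 0.2686
Sum ≈ 1.9831 → 1.983 bits.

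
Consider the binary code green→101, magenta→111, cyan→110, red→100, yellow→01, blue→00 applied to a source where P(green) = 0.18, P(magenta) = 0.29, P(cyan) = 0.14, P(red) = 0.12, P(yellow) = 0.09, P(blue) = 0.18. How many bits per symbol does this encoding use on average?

L̄ = Σ pᵢ·ℓᵢ = 0.18·3 + 0.29·3 + 0.14·3 + 0.12·3 + 0.09·2 + 0.18·2 = 2.73 bits/symbol.

2.73 bits/symbol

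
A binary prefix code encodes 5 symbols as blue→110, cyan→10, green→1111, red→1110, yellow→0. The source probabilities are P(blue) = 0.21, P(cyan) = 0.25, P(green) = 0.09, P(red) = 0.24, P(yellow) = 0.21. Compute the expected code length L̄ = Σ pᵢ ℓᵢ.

L̄ = Σ pᵢ·ℓᵢ = 0.21·3 + 0.25·2 + 0.09·4 + 0.24·4 + 0.21·1 = 2.66 bits/symbol.

2.66 bits/symbol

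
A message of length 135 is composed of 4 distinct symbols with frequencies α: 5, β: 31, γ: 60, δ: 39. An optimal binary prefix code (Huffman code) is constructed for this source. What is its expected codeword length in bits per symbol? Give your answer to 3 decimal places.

1.822 bits/symbol

Probabilities are the counts divided by 135.
Repeatedly combine the two least-probable nodes; the expected code length is the sum of the merged weights.
merge 1/27 + 31/135 → 4/15
merge 4/15 + 13/45 → 5/9
merge 4/9 + 5/9 → 1
L = 4/15 + 5/9 + 1 = 82/45 ≈ 1.822 bits/symbol.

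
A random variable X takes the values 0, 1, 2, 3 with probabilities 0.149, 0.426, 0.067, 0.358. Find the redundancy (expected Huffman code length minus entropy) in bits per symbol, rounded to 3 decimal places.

Entropy H = −Σ p log₂ p ≈ 1.7255 bits.
Huffman merges: 67/1000+149/1000→27/125; 27/125+179/500→287/500; 213/500+287/500→1. L = 179/100 ≈ 1.7900.
L − H = 1.7900 − 1.7255 = 0.064 bits.

0.064 bits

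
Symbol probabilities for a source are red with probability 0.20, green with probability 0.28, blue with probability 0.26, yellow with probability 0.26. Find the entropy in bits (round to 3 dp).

H = −Σ pᵢ log₂ pᵢ.
−0.20·log₂(0.20) = 0.4644
−0.28·log₂(0.28) = 0.5142
−0.26·log₂(0.26) = 0.5053
−0.26·log₂(0.26) = 0.5053
Sum ≈ 1.9892 → 1.989 bits.

1.989 bits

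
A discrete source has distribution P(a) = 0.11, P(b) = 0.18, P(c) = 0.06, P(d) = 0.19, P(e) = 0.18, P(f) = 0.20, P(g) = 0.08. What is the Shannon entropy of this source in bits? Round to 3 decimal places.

H = −Σ pᵢ log₂ pᵢ.
−0.11·log₂(0.11) = 0.3503
−0.18·log₂(0.18) = 0.4453
−0.06·log₂(0.06) = 0.2435
−0.19·log₂(0.19) = 0.4552
−0.18·log₂(0.18) = 0.4453
−0.20·log₂(0.20) = 0.4644
−0.08·log₂(0.08) = 0.2915
Sum ≈ 2.6956 → 2.696 bits.

2.696 bits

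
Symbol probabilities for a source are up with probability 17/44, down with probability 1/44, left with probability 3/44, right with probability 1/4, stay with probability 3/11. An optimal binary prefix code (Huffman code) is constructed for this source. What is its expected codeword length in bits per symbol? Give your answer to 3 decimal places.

Repeatedly combine the two least-probable nodes; the expected code length is the sum of the merged weights.
merge 1/44 + 3/44 → 1/11
merge 1/11 + 1/4 → 15/44
merge 3/11 + 15/44 → 27/44
merge 17/44 + 27/44 → 1
L = 1/11 + 15/44 + 27/44 + 1 = 45/22 ≈ 2.045 bits/symbol.

2.045 bits/symbol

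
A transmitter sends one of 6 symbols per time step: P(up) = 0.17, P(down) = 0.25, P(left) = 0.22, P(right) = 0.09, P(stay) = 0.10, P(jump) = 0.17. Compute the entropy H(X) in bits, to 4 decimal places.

2.4946 bits

H = −Σ pᵢ log₂ pᵢ.
−0.17·log₂(0.17) = 0.4346
−0.25·log₂(0.25) = 0.5000
−0.22·log₂(0.22) = 0.4806
−0.09·log₂(0.09) = 0.3127
−0.10·log₂(0.10) = 0.3322
−0.17·log₂(0.17) = 0.4346
Sum ≈ 2.4946 → 2.4946 bits.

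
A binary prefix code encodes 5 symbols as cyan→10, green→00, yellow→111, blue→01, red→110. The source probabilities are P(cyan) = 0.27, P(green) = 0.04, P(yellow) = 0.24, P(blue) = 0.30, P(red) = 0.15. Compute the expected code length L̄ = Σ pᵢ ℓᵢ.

L̄ = Σ pᵢ·ℓᵢ = 0.27·2 + 0.04·2 + 0.24·3 + 0.30·2 + 0.15·3 = 2.39 bits/symbol.

2.39 bits/symbol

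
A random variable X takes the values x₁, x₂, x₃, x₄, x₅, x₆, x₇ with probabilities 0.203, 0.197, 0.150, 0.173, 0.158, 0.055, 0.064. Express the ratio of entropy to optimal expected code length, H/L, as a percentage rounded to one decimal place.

Entropy H = −Σ p log₂ p ≈ 2.6817 bits.
Huffman merges: 11/200+8/125→119/1000; 119/1000+3/20→269/1000; 79/500+173/1000→331/1000; 197/1000+203/1000→2/5; 269/1000+331/1000→3/5; 2/5+3/5→1. L = 2719/1000 ≈ 2.7190.
Efficiency = H/L = 2.6817/2.7190 = 98.6%.

98.6%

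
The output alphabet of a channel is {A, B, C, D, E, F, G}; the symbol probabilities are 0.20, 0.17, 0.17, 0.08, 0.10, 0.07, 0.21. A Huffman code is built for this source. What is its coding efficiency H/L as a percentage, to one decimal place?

98.5%

Entropy H = −Σ p log₂ p ≈ 2.6986 bits.
Huffman merges: 7/100+2/25→3/20; 1/10+3/20→1/4; 17/100+17/100→17/50; 1/5+21/100→41/100; 1/4+17/50→59/100; 41/100+59/100→1. L = 137/50 ≈ 2.7400.
Efficiency = H/L = 2.6986/2.7400 = 98.5%.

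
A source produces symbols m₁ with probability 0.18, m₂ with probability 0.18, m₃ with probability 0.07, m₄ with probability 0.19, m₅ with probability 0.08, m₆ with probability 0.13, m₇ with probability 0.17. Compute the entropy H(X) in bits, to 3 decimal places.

2.723 bits

H = −Σ pᵢ log₂ pᵢ.
−0.18·log₂(0.18) = 0.4453
−0.18·log₂(0.18) = 0.4453
−0.07·log₂(0.07) = 0.2686
−0.19·log₂(0.19) = 0.4552
−0.08·log₂(0.08) = 0.2915
−0.13·log₂(0.13) = 0.3826
−0.17·log₂(0.17) = 0.4346
Sum ≈ 2.7231 → 2.723 bits.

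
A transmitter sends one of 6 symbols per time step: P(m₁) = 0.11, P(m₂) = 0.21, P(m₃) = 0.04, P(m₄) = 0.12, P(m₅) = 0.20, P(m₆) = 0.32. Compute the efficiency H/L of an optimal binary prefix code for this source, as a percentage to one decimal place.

97.8%

Entropy H = −Σ p log₂ p ≈ 2.3664 bits.
Huffman merges: 1/25+11/100→3/20; 3/25+3/20→27/100; 1/5+21/100→41/100; 27/100+8/25→59/100; 41/100+59/100→1. L = 121/50 ≈ 2.4200.
Efficiency = H/L = 2.3664/2.4200 = 97.8%.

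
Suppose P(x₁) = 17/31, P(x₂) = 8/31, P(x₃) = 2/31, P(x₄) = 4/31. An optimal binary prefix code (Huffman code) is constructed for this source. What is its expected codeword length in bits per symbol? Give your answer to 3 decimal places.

1.645 bits/symbol

Repeatedly combine the two least-probable nodes; the expected code length is the sum of the merged weights.
merge 2/31 + 4/31 → 6/31
merge 6/31 + 8/31 → 14/31
merge 14/31 + 17/31 → 1
L = 6/31 + 14/31 + 1 = 51/31 ≈ 1.645 bits/symbol.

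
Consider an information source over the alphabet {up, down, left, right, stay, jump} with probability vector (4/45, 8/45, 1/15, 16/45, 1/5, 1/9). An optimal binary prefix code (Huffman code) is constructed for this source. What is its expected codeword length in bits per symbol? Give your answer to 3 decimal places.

Repeatedly combine the two least-probable nodes; the expected code length is the sum of the merged weights.
merge 1/15 + 4/45 → 7/45
merge 1/9 + 7/45 → 4/15
merge 8/45 + 1/5 → 17/45
merge 4/15 + 16/45 → 28/45
merge 17/45 + 28/45 → 1
L = 7/45 + 4/15 + 17/45 + 28/45 + 1 = 109/45 ≈ 2.422 bits/symbol.

2.422 bits/symbol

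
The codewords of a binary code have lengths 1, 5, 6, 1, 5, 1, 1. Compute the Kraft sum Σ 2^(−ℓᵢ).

With common denominator 2^6 = 64: Σ 2^(−ℓᵢ) = 32/64 + 2/64 + 1/64 + 32/64 + 2/64 + 32/64 + 32/64 = 133/64 = 2.078125.

2.078125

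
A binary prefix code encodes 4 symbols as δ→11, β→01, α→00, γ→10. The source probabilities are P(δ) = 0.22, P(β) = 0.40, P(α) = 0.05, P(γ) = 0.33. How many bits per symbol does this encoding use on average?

L̄ = Σ pᵢ·ℓᵢ = 0.22·2 + 0.40·2 + 0.05·2 + 0.33·2 = 2 bits/symbol.

2 bits/symbol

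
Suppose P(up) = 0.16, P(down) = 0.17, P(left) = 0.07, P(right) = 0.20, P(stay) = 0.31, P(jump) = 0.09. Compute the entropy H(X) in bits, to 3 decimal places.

H = −Σ pᵢ log₂ pᵢ.
−0.16·log₂(0.16) = 0.4230
−0.17·log₂(0.17) = 0.4346
−0.07·log₂(0.07) = 0.2686
−0.20·log₂(0.20) = 0.4644
−0.31·log₂(0.31) = 0.5238
−0.09·log₂(0.09) = 0.3127
Sum ≈ 2.4270 → 2.427 bits.

2.427 bits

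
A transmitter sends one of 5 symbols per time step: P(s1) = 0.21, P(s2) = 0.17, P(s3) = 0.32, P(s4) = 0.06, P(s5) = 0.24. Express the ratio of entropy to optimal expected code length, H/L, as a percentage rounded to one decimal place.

97.4%

Entropy H = −Σ p log₂ p ≈ 2.1711 bits.
Huffman merges: 3/50+17/100→23/100; 21/100+23/100→11/25; 6/25+8/25→14/25; 11/25+14/25→1. L = 223/100 ≈ 2.2300.
Efficiency = H/L = 2.1711/2.2300 = 97.4%.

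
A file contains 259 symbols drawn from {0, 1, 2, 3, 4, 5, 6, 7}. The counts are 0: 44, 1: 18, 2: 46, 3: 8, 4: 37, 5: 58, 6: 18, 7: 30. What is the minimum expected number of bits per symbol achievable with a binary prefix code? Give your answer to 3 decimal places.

2.869 bits/symbol

Probabilities are the counts divided by 259.
Repeatedly combine the two least-probable nodes; the expected code length is the sum of the merged weights.
merge 8/259 + 18/259 → 26/259
merge 18/259 + 26/259 → 44/259
merge 30/259 + 1/7 → 67/259
merge 44/259 + 44/259 → 88/259
merge 46/259 + 58/259 → 104/259
merge 67/259 + 88/259 → 155/259
merge 104/259 + 155/259 → 1
L = 26/259 + 44/259 + 67/259 + 88/259 + 104/259 + 155/259 + 1 = 743/259 ≈ 2.869 bits/symbol.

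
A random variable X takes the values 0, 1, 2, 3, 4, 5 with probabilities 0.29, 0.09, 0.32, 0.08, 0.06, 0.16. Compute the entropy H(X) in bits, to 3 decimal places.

H = −Σ pᵢ log₂ pᵢ.
−0.29·log₂(0.29) = 0.5179
−0.09·log₂(0.09) = 0.3127
−0.32·log₂(0.32) = 0.5260
−0.08·log₂(0.08) = 0.2915
−0.06·log₂(0.06) = 0.2435
−0.16·log₂(0.16) = 0.4230
Sum ≈ 2.3147 → 2.315 bits.

2.315 bits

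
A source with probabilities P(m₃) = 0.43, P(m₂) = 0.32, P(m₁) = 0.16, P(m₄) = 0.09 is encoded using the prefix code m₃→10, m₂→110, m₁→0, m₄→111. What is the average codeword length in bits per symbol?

L̄ = Σ pᵢ·ℓᵢ = 0.43·2 + 0.32·3 + 0.16·1 + 0.09·3 = 2.25 bits/symbol.

2.25 bits/symbol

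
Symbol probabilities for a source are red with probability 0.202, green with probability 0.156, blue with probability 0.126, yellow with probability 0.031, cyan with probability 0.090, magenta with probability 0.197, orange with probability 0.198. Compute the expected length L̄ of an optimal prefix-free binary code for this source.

2.721 bits/symbol

Repeatedly combine the two least-probable nodes; the expected code length is the sum of the merged weights.
merge 31/1000 + 9/100 → 121/1000
merge 121/1000 + 63/500 → 247/1000
merge 39/250 + 197/1000 → 353/1000
merge 99/500 + 101/500 → 2/5
merge 247/1000 + 353/1000 → 3/5
merge 2/5 + 3/5 → 1
L = 121/1000 + 247/1000 + 353/1000 + 2/5 + 3/5 + 1 = 2721/1000 = 2.721 bits/symbol.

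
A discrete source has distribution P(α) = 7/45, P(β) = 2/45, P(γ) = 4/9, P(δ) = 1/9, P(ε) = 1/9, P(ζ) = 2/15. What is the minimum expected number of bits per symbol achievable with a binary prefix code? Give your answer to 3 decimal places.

Repeatedly combine the two least-probable nodes; the expected code length is the sum of the merged weights.
merge 2/45 + 1/9 → 7/45
merge 1/9 + 2/15 → 11/45
merge 7/45 + 7/45 → 14/45
merge 11/45 + 14/45 → 5/9
merge 4/9 + 5/9 → 1
L = 7/45 + 11/45 + 14/45 + 5/9 + 1 = 34/15 ≈ 2.267 bits/symbol.

2.267 bits/symbol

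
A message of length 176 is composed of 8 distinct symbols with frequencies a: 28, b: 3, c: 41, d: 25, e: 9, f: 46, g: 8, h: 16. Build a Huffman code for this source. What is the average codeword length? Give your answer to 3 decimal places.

Probabilities are the counts divided by 176.
Repeatedly combine the two least-probable nodes; the expected code length is the sum of the merged weights.
merge 3/176 + 1/22 → 1/16
merge 9/176 + 1/16 → 5/44
merge 1/11 + 5/44 → 9/44
merge 25/176 + 7/44 → 53/176
merge 9/44 + 41/176 → 7/16
merge 23/88 + 53/176 → 9/16
merge 7/16 + 9/16 → 1
L = 1/16 + 5/44 + 9/44 + 53/176 + 7/16 + 9/16 + 1 = 59/22 ≈ 2.682 bits/symbol.

2.682 bits/symbol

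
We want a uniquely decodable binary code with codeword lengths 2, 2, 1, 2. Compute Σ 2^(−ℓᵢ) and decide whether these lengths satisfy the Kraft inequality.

1.25; no

With common denominator 2^2 = 4: Σ 2^(−ℓᵢ) = 1/4 + 1/4 + 2/4 + 1/4 = 5/4 = 1.25.
Kraft's inequality requires Σ ≤ 1; here Σ = 1.25 > 1, so no such prefix code exists.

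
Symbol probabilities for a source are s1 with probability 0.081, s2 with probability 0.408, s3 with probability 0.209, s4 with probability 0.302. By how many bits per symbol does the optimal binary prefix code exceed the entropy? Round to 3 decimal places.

Entropy H = −Σ p log₂ p ≈ 1.8151 bits.
Huffman merges: 81/1000+209/1000→29/100; 29/100+151/500→74/125; 51/125+74/125→1. L = 941/500 ≈ 1.8820.
L − H = 1.8820 − 1.8151 = 0.067 bits.

0.067 bits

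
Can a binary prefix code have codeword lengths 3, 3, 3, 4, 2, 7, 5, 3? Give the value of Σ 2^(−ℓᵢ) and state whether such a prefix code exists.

With common denominator 2^7 = 128: Σ 2^(−ℓᵢ) = 16/128 + 16/128 + 16/128 + 8/128 + 32/128 + 1/128 + 4/128 + 16/128 = 109/128 = 0.8515625.
Kraft's inequality requires Σ ≤ 1; here Σ = 0.8515625 ≤ 1, so such a prefix code exists.

0.8515625; yes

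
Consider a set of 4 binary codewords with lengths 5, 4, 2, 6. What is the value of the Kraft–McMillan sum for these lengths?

0.359375

With common denominator 2^6 = 64: Σ 2^(−ℓᵢ) = 2/64 + 4/64 + 16/64 + 1/64 = 23/64 = 0.359375.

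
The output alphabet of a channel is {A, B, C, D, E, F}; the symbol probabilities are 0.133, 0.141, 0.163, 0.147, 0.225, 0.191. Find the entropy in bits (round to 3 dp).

2.559 bits

H = −Σ pᵢ log₂ pᵢ.
−0.133·log₂(0.133) = 0.3871
−0.141·log₂(0.141) = 0.3985
−0.163·log₂(0.163) = 0.4266
−0.147·log₂(0.147) = 0.4066
−0.225·log₂(0.225) = 0.4842
−0.191·log₂(0.191) = 0.4562
Sum ≈ 2.5592 → 2.559 bits.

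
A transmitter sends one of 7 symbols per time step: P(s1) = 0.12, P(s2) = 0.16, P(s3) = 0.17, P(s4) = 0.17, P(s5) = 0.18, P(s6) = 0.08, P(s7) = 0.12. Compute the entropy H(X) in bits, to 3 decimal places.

2.763 bits

H = −Σ pᵢ log₂ pᵢ.
−0.12·log₂(0.12) = 0.3671
−0.16·log₂(0.16) = 0.4230
−0.17·log₂(0.17) = 0.4346
−0.17·log₂(0.17) = 0.4346
−0.18·log₂(0.18) = 0.4453
−0.08·log₂(0.08) = 0.2915
−0.12·log₂(0.12) = 0.3671
Sum ≈ 2.7631 → 2.763 bits.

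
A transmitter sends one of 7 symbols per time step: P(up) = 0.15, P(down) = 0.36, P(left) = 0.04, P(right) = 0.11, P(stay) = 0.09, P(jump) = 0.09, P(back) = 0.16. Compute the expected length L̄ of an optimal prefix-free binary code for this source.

Repeatedly combine the two least-probable nodes; the expected code length is the sum of the merged weights.
merge 1/25 + 9/100 → 13/100
merge 9/100 + 11/100 → 1/5
merge 13/100 + 3/20 → 7/25
merge 4/25 + 1/5 → 9/25
merge 7/25 + 9/25 → 16/25
merge 9/25 + 16/25 → 1
L = 13/100 + 1/5 + 7/25 + 9/25 + 16/25 + 1 = 261/100 = 2.61 bits/symbol.

2.61 bits/symbol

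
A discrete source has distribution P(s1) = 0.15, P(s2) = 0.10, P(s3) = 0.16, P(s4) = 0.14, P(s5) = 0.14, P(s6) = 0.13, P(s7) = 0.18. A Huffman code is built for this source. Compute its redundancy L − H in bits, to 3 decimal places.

0.032 bits

Entropy H = −Σ p log₂ p ≈ 2.7879 bits.
Huffman merges: 1/10+13/100→23/100; 7/50+7/50→7/25; 3/20+4/25→31/100; 9/50+23/100→41/100; 7/25+31/100→59/100; 41/100+59/100→1. L = 141/50 ≈ 2.8200.
L − H = 2.8200 − 2.7879 = 0.032 bits.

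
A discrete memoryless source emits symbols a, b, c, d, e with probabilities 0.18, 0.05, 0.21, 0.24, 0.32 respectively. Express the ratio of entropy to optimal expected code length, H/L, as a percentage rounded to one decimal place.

Entropy H = −Σ p log₂ p ≈ 2.1544 bits.
Huffman merges: 1/20+9/50→23/100; 21/100+23/100→11/25; 6/25+8/25→14/25; 11/25+14/25→1. L = 223/100 ≈ 2.2300.
Efficiency = H/L = 2.1544/2.2300 = 96.6%.

96.6%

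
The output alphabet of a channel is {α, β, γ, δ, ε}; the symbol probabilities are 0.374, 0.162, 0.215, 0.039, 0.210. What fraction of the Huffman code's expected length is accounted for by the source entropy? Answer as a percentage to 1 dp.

94.9%

Entropy H = −Σ p log₂ p ≈ 2.0882 bits.
Huffman merges: 39/1000+81/500→201/1000; 201/1000+21/100→411/1000; 43/200+187/500→589/1000; 411/1000+589/1000→1. L = 2201/1000 ≈ 2.2010.
Efficiency = H/L = 2.0882/2.2010 = 94.9%.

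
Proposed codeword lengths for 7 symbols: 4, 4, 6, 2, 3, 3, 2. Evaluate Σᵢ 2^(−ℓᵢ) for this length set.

With common denominator 2^6 = 64: Σ 2^(−ℓᵢ) = 4/64 + 4/64 + 1/64 + 16/64 + 8/64 + 8/64 + 16/64 = 57/64 = 0.890625.

0.890625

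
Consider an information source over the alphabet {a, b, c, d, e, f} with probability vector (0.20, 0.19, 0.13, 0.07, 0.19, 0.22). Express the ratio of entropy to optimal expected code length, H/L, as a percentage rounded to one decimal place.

97.2%

Entropy H = −Σ p log₂ p ≈ 2.5066 bits.
Huffman merges: 7/100+13/100→1/5; 19/100+19/100→19/50; 1/5+1/5→2/5; 11/50+19/50→3/5; 2/5+3/5→1. L = 129/50 ≈ 2.5800.
Efficiency = H/L = 2.5066/2.5800 = 97.2%.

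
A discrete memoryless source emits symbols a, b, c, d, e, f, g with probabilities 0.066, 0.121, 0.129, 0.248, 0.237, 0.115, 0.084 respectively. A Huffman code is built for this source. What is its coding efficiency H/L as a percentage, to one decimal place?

99.8%

Entropy H = −Σ p log₂ p ≈ 2.6588 bits.
Huffman merges: 33/500+21/250→3/20; 23/200+121/1000→59/250; 129/1000+3/20→279/1000; 59/250+237/1000→473/1000; 31/125+279/1000→527/1000; 473/1000+527/1000→1. L = 533/200 ≈ 2.6650.
Efficiency = H/L = 2.6588/2.6650 = 99.8%.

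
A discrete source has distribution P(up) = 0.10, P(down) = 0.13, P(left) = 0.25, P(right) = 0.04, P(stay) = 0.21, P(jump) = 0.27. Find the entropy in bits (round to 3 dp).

H = −Σ pᵢ log₂ pᵢ.
−0.10·log₂(0.10) = 0.3322
−0.13·log₂(0.13) = 0.3826
−0.25·log₂(0.25) = 0.5000
−0.04·log₂(0.04) = 0.1858
−0.21·log₂(0.21) = 0.4728
−0.27·log₂(0.27) = 0.5100
Sum ≈ 2.3834 → 2.383 bits.

2.383 bits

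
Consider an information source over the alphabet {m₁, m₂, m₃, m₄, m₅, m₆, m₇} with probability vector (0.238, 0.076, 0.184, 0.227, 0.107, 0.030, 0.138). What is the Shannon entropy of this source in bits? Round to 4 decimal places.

2.6015 bits

H = −Σ pᵢ log₂ pᵢ.
−0.238·log₂(0.238) = 0.4929
−0.076·log₂(0.076) = 0.2826
−0.184·log₂(0.184) = 0.4494
−0.227·log₂(0.227) = 0.4856
−0.107·log₂(0.107) = 0.3450
−0.030·log₂(0.030) = 0.1518
−0.138·log₂(0.138) = 0.3943
Sum ≈ 2.6015 → 2.6015 bits.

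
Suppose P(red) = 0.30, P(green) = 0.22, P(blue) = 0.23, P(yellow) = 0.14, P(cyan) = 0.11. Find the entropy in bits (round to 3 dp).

2.237 bits

H = −Σ pᵢ log₂ pᵢ.
−0.30·log₂(0.30) = 0.5211
−0.22·log₂(0.22) = 0.4806
−0.23·log₂(0.23) = 0.4877
−0.14·log₂(0.14) = 0.3971
−0.11·log₂(0.11) = 0.3503
Sum ≈ 2.2367 → 2.237 bits.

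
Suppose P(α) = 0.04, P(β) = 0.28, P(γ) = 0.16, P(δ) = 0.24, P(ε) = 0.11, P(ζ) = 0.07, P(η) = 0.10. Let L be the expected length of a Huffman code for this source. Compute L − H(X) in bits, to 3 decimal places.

Entropy H = −Σ p log₂ p ≈ 2.5682 bits.
Huffman merges: 1/25+7/100→11/100; 1/10+11/100→21/100; 11/100+4/25→27/100; 21/100+6/25→9/20; 27/100+7/25→11/20; 9/20+11/20→1. L = 259/100 ≈ 2.5900.
L − H = 2.5900 − 2.5682 = 0.022 bits.

0.022 bits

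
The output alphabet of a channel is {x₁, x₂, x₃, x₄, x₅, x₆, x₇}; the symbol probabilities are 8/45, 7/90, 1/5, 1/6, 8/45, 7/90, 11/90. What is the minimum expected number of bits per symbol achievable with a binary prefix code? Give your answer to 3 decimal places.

2.778 bits/symbol

Repeatedly combine the two least-probable nodes; the expected code length is the sum of the merged weights.
merge 7/90 + 7/90 → 7/45
merge 11/90 + 7/45 → 5/18
merge 1/6 + 8/45 → 31/90
merge 8/45 + 1/5 → 17/45
merge 5/18 + 31/90 → 28/45
merge 17/45 + 28/45 → 1
L = 7/45 + 5/18 + 31/90 + 17/45 + 28/45 + 1 = 25/9 ≈ 2.778 bits/symbol.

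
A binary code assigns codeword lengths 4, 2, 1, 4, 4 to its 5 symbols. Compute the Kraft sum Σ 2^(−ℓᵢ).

0.9375

With common denominator 2^4 = 16: Σ 2^(−ℓᵢ) = 1/16 + 4/16 + 8/16 + 1/16 + 1/16 = 15/16 = 0.9375.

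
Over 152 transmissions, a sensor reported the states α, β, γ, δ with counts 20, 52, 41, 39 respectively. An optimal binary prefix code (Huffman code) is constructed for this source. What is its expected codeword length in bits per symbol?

2 bits/symbol

Probabilities are the counts divided by 152.
Repeatedly combine the two least-probable nodes; the expected code length is the sum of the merged weights.
merge 5/38 + 39/152 → 59/152
merge 41/152 + 13/38 → 93/152
merge 59/152 + 93/152 → 1
L = 59/152 + 93/152 + 1 = 2 bits/symbol.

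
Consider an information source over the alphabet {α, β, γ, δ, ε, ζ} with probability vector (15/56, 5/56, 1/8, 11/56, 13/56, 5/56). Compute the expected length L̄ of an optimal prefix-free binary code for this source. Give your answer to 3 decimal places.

2.482 bits/symbol

Repeatedly combine the two least-probable nodes; the expected code length is the sum of the merged weights.
merge 5/56 + 5/56 → 5/28
merge 1/8 + 5/28 → 17/56
merge 11/56 + 13/56 → 3/7
merge 15/56 + 17/56 → 4/7
merge 3/7 + 4/7 → 1
L = 5/28 + 17/56 + 3/7 + 4/7 + 1 = 139/56 ≈ 2.482 bits/symbol.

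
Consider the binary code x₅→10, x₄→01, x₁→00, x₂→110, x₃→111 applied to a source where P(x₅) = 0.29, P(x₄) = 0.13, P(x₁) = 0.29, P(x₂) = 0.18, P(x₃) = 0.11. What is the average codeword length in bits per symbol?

2.29 bits/symbol

L̄ = Σ pᵢ·ℓᵢ = 0.29·2 + 0.13·2 + 0.29·2 + 0.18·3 + 0.11·3 = 2.29 bits/symbol.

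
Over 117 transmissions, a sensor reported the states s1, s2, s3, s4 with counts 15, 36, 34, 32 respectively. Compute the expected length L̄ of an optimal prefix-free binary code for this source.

Probabilities are the counts divided by 117.
Repeatedly combine the two least-probable nodes; the expected code length is the sum of the merged weights.
merge 5/39 + 32/117 → 47/117
merge 34/117 + 4/13 → 70/117
merge 47/117 + 70/117 → 1
L = 47/117 + 70/117 + 1 = 2 bits/symbol.

2 bits/symbol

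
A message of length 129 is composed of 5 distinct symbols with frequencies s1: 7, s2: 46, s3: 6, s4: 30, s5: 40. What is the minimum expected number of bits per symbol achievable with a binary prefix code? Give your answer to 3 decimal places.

Probabilities are the counts divided by 129.
Repeatedly combine the two least-probable nodes; the expected code length is the sum of the merged weights.
merge 2/43 + 7/129 → 13/129
merge 13/129 + 10/43 → 1/3
merge 40/129 + 1/3 → 83/129
merge 46/129 + 83/129 → 1
L = 13/129 + 1/3 + 83/129 + 1 = 268/129 ≈ 2.078 bits/symbol.

2.078 bits/symbol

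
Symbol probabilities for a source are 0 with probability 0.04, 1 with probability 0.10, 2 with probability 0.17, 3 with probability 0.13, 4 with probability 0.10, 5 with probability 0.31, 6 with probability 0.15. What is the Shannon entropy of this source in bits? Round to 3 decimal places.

H = −Σ pᵢ log₂ pᵢ.
−0.04·log₂(0.04) = 0.1858
−0.10·log₂(0.10) = 0.3322
−0.17·log₂(0.17) = 0.4346
−0.13·log₂(0.13) = 0.3826
−0.10·log₂(0.10) = 0.3322
−0.31·log₂(0.31) = 0.5238
−0.15·log₂(0.15) = 0.4105
Sum ≈ 2.6017 → 2.602 bits.

2.602 bits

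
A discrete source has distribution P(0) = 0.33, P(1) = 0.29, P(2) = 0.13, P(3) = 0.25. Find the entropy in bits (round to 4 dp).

1.9284 bits

H = −Σ pᵢ log₂ pᵢ.
−0.33·log₂(0.33) = 0.5278
−0.29·log₂(0.29) = 0.5179
−0.13·log₂(0.13) = 0.3826
−0.25·log₂(0.25) = 0.5000
Sum ≈ 1.9284 → 1.9284 bits.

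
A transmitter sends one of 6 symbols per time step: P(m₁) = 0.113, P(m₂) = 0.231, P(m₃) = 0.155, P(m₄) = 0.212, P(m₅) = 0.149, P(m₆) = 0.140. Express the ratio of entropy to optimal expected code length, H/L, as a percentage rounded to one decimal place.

99.4%

Entropy H = −Σ p log₂ p ≈ 2.5415 bits.
Huffman merges: 113/1000+7/50→253/1000; 149/1000+31/200→38/125; 53/250+231/1000→443/1000; 253/1000+38/125→557/1000; 443/1000+557/1000→1. L = 2557/1000 ≈ 2.5570.
Efficiency = H/L = 2.5415/2.5570 = 99.4%.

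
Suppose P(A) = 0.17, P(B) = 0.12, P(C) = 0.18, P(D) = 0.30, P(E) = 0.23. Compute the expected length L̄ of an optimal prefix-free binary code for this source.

2.29 bits/symbol

Repeatedly combine the two least-probable nodes; the expected code length is the sum of the merged weights.
merge 3/25 + 17/100 → 29/100
merge 9/50 + 23/100 → 41/100
merge 29/100 + 3/10 → 59/100
merge 41/100 + 59/100 → 1
L = 29/100 + 41/100 + 59/100 + 1 = 229/100 = 2.29 bits/symbol.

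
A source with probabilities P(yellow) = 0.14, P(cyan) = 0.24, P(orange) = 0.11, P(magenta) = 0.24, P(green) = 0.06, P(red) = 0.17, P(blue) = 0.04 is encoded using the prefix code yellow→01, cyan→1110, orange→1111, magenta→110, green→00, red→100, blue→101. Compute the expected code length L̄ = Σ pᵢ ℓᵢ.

L̄ = Σ pᵢ·ℓᵢ = 0.14·2 + 0.24·4 + 0.11·4 + 0.24·3 + 0.06·2 + 0.17·3 + 0.04·3 = 3.15 bits/symbol.

3.15 bits/symbol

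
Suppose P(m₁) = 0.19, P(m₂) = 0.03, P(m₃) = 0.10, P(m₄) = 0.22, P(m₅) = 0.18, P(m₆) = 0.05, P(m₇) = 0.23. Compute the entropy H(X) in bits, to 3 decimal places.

H = −Σ pᵢ log₂ pᵢ.
−0.19·log₂(0.19) = 0.4552
−0.03·log₂(0.03) = 0.1518
−0.10·log₂(0.10) = 0.3322
−0.22·log₂(0.22) = 0.4806
−0.18·log₂(0.18) = 0.4453
−0.05·log₂(0.05) = 0.2161
−0.23·log₂(0.23) = 0.4877
Sum ≈ 2.5688 → 2.569 bits.

2.569 bits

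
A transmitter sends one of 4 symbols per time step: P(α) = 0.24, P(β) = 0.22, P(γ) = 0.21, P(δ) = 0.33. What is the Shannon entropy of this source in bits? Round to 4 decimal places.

1.9754 bits

H = −Σ pᵢ log₂ pᵢ.
−0.24·log₂(0.24) = 0.4941
−0.22·log₂(0.22) = 0.4806
−0.21·log₂(0.21) = 0.4728
−0.33·log₂(0.33) = 0.5278
Sum ≈ 1.9754 → 1.9754 bits.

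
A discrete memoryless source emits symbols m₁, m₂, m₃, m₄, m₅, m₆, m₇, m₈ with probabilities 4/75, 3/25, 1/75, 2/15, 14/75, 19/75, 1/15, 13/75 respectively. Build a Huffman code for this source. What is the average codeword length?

Repeatedly combine the two least-probable nodes; the expected code length is the sum of the merged weights.
merge 1/75 + 4/75 → 1/15
merge 1/15 + 1/15 → 2/15
merge 3/25 + 2/15 → 19/75
merge 2/15 + 13/75 → 23/75
merge 14/75 + 19/75 → 11/25
merge 19/75 + 23/75 → 14/25
merge 11/25 + 14/25 → 1
L = 1/15 + 2/15 + 19/75 + 23/75 + 11/25 + 14/25 + 1 = 69/25 = 2.76 bits/symbol.

2.76 bits/symbol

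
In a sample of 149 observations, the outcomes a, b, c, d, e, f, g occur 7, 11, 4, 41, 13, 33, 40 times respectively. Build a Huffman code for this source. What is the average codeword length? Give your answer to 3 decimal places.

Probabilities are the counts divided by 149.
Repeatedly combine the two least-probable nodes; the expected code length is the sum of the merged weights.
merge 4/149 + 7/149 → 11/149
merge 11/149 + 11/149 → 22/149
merge 13/149 + 22/149 → 35/149
merge 33/149 + 35/149 → 68/149
merge 40/149 + 41/149 → 81/149
merge 68/149 + 81/149 → 1
L = 11/149 + 22/149 + 35/149 + 68/149 + 81/149 + 1 = 366/149 ≈ 2.456 bits/symbol.

2.456 bits/symbol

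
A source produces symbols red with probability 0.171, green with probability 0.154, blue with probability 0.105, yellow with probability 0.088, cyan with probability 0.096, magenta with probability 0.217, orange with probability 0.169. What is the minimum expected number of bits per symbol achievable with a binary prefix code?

Repeatedly combine the two least-probable nodes; the expected code length is the sum of the merged weights.
merge 11/125 + 12/125 → 23/125
merge 21/200 + 77/500 → 259/1000
merge 169/1000 + 171/1000 → 17/50
merge 23/125 + 217/1000 → 401/1000
merge 259/1000 + 17/50 → 599/1000
merge 401/1000 + 599/1000 → 1
L = 23/125 + 259/1000 + 17/50 + 401/1000 + 599/1000 + 1 = 2783/1000 = 2.783 bits/symbol.

2.783 bits/symbol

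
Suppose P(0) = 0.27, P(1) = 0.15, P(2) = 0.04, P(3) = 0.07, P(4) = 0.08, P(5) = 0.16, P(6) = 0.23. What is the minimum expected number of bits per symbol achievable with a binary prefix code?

2.61 bits/symbol

Repeatedly combine the two least-probable nodes; the expected code length is the sum of the merged weights.
merge 1/25 + 7/100 → 11/100
merge 2/25 + 11/100 → 19/100
merge 3/20 + 4/25 → 31/100
merge 19/100 + 23/100 → 21/50
merge 27/100 + 31/100 → 29/50
merge 21/50 + 29/50 → 1
L = 11/100 + 19/100 + 31/100 + 21/50 + 29/50 + 1 = 261/100 = 2.61 bits/symbol.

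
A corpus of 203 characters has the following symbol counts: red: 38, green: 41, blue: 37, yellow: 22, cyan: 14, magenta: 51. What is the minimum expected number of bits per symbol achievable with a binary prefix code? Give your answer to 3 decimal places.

2.537 bits/symbol

Probabilities are the counts divided by 203.
Repeatedly combine the two least-probable nodes; the expected code length is the sum of the merged weights.
merge 2/29 + 22/203 → 36/203
merge 36/203 + 37/203 → 73/203
merge 38/203 + 41/203 → 79/203
merge 51/203 + 73/203 → 124/203
merge 79/203 + 124/203 → 1
L = 36/203 + 73/203 + 79/203 + 124/203 + 1 = 515/203 ≈ 2.537 bits/symbol.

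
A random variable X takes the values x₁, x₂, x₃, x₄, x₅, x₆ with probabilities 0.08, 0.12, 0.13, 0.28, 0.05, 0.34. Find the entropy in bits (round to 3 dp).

H = −Σ pᵢ log₂ pᵢ.
−0.08·log₂(0.08) = 0.2915
−0.12·log₂(0.12) = 0.3671
−0.13·log₂(0.13) = 0.3826
−0.28·log₂(0.28) = 0.5142
−0.05·log₂(0.05) = 0.2161
−0.34·log₂(0.34) = 0.5292
Sum ≈ 2.3007 → 2.301 bits.

2.301 bits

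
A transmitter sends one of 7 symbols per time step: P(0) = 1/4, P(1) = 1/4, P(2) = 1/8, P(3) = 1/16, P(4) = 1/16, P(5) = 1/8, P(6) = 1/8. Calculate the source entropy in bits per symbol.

Each probability is a power of 1/2, so log₂(1/p) is an integer.
H = Σ p·log₂(1/p) = 1/4·2 + 1/4·2 + 1/8·3 + 1/16·4 + 1/16·4 + 1/8·3 + 1/8·3 = 2.625 bits.

2.625 bits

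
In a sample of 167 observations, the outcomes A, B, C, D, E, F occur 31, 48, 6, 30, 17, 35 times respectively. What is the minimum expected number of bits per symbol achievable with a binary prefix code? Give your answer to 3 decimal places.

Probabilities are the counts divided by 167.
Repeatedly combine the two least-probable nodes; the expected code length is the sum of the merged weights.
merge 6/167 + 17/167 → 23/167
merge 23/167 + 30/167 → 53/167
merge 31/167 + 35/167 → 66/167
merge 48/167 + 53/167 → 101/167
merge 66/167 + 101/167 → 1
L = 23/167 + 53/167 + 66/167 + 101/167 + 1 = 410/167 ≈ 2.455 bits/symbol.

2.455 bits/symbol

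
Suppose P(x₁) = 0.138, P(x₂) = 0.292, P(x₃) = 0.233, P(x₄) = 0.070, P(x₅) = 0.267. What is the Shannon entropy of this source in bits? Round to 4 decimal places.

2.1798 bits

H = −Σ pᵢ log₂ pᵢ.
−0.138·log₂(0.138) = 0.3943
−0.292·log₂(0.292) = 0.5186
−0.233·log₂(0.233) = 0.4897
−0.070·log₂(0.070) = 0.2686
−0.267·log₂(0.267) = 0.5087
Sum ≈ 2.1798 → 2.1798 bits.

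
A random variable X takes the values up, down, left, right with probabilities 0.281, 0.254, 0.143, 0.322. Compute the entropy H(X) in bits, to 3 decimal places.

1.944 bits

H = −Σ pᵢ log₂ pᵢ.
−0.281·log₂(0.281) = 0.5146
−0.254·log₂(0.254) = 0.5022
−0.143·log₂(0.143) = 0.4012
−0.322·log₂(0.322) = 0.5264
Sum ≈ 1.9445 → 1.944 bits.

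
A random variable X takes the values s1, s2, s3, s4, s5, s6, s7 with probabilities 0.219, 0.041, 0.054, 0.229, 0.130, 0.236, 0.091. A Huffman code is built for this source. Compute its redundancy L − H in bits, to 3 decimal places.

Entropy H = −Σ p log₂ p ≈ 2.5721 bits.
Huffman merges: 41/1000+27/500→19/200; 91/1000+19/200→93/500; 13/100+93/500→79/250; 219/1000+229/1000→56/125; 59/250+79/250→69/125; 56/125+69/125→1. L = 2597/1000 ≈ 2.5970.
L − H = 2.5970 − 2.5721 = 0.025 bits.

0.025 bits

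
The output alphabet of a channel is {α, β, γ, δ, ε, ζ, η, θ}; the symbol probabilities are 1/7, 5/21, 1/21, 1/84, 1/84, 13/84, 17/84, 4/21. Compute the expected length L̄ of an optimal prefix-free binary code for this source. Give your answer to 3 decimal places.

Repeatedly combine the two least-probable nodes; the expected code length is the sum of the merged weights.
merge 1/84 + 1/84 → 1/42
merge 1/42 + 1/21 → 1/14
merge 1/14 + 1/7 → 3/14
merge 13/84 + 4/21 → 29/84
merge 17/84 + 3/14 → 5/12
merge 5/21 + 29/84 → 7/12
merge 5/12 + 7/12 → 1
L = 1/42 + 1/14 + 3/14 + 29/84 + 5/12 + 7/12 + 1 = 223/84 ≈ 2.655 bits/symbol.

2.655 bits/symbol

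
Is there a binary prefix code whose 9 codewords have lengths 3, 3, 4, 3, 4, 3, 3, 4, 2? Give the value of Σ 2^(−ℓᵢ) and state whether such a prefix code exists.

With common denominator 2^4 = 16: Σ 2^(−ℓᵢ) = 2/16 + 2/16 + 1/16 + 2/16 + 1/16 + 2/16 + 2/16 + 1/16 + 4/16 = 17/16 = 1.0625.
Kraft's inequality requires Σ ≤ 1; here Σ = 1.0625 > 1, so no such prefix code exists.

1.0625; no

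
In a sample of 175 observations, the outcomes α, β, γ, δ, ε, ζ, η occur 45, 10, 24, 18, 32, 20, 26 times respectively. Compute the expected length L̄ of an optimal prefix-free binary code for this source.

2.72 bits/symbol

Probabilities are the counts divided by 175.
Repeatedly combine the two least-probable nodes; the expected code length is the sum of the merged weights.
merge 2/35 + 18/175 → 4/25
merge 4/35 + 24/175 → 44/175
merge 26/175 + 4/25 → 54/175
merge 32/175 + 44/175 → 76/175
merge 9/35 + 54/175 → 99/175
merge 76/175 + 99/175 → 1
L = 4/25 + 44/175 + 54/175 + 76/175 + 99/175 + 1 = 68/25 = 2.72 bits/symbol.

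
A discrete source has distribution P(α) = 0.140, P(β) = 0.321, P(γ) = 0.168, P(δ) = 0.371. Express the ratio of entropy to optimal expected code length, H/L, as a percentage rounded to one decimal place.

Entropy H = −Σ p log₂ p ≈ 1.8864 bits.
Huffman merges: 7/50+21/125→77/250; 77/250+321/1000→629/1000; 371/1000+629/1000→1. L = 1937/1000 ≈ 1.9370.
Efficiency = H/L = 1.8864/1.9370 = 97.4%.

97.4%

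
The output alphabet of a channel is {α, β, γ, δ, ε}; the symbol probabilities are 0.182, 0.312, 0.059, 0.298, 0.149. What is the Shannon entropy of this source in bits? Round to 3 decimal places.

2.142 bits

H = −Σ pᵢ log₂ pᵢ.
−0.182·log₂(0.182) = 0.4474
−0.312·log₂(0.312) = 0.5243
−0.059·log₂(0.059) = 0.2409
−0.298·log₂(0.298) = 0.5205
−0.149·log₂(0.149) = 0.4092
Sum ≈ 2.1423 → 2.142 bits.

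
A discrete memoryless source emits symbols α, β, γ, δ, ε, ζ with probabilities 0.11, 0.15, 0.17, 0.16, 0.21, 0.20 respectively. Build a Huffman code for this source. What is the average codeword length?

Repeatedly combine the two least-probable nodes; the expected code length is the sum of the merged weights.
merge 11/100 + 3/20 → 13/50
merge 4/25 + 17/100 → 33/100
merge 1/5 + 21/100 → 41/100
merge 13/50 + 33/100 → 59/100
merge 41/100 + 59/100 → 1
L = 13/50 + 33/100 + 41/100 + 59/100 + 1 = 259/100 = 2.59 bits/symbol.

2.59 bits/symbol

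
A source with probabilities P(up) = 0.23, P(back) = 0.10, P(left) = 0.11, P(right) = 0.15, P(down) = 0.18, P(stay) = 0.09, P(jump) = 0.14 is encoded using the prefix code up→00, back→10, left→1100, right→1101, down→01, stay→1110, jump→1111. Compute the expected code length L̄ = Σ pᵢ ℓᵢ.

2.98 bits/symbol

L̄ = Σ pᵢ·ℓᵢ = 0.23·2 + 0.10·2 + 0.11·4 + 0.15·4 + 0.18·2 + 0.09·4 + 0.14·4 = 2.98 bits/symbol.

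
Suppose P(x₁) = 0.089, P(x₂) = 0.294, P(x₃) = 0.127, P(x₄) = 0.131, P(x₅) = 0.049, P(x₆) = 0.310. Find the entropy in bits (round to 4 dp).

2.3291 bits

H = −Σ pᵢ log₂ pᵢ.
−0.089·log₂(0.089) = 0.3106
−0.294·log₂(0.294) = 0.5192
−0.127·log₂(0.127) = 0.3781
−0.131·log₂(0.131) = 0.3841
−0.049·log₂(0.049) = 0.2132
−0.310·log₂(0.310) = 0.5238
Sum ≈ 2.3291 → 2.3291 bits.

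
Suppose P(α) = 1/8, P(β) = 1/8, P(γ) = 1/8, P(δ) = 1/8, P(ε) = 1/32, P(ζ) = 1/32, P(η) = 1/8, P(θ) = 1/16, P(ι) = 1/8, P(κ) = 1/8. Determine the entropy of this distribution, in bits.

Each probability is a power of 1/2, so log₂(1/p) is an integer.
H = Σ p·log₂(1/p) = 1/8·3 + 1/8·3 + 1/8·3 + 1/8·3 + 1/32·5 + 1/32·5 + 1/8·3 + 1/16·4 + 1/8·3 + 1/8·3 = 3.1875 bits.

3.1875 bits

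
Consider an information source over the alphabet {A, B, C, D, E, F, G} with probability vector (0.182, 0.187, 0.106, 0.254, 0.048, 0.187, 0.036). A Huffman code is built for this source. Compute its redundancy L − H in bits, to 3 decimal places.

0.063 bits

Entropy H = −Σ p log₂ p ≈ 2.5803 bits.
Huffman merges: 9/250+6/125→21/250; 21/250+53/500→19/100; 91/500+187/1000→369/1000; 187/1000+19/100→377/1000; 127/500+369/1000→623/1000; 377/1000+623/1000→1. L = 2643/1000 ≈ 2.6430.
L − H = 2.6430 − 2.5803 = 0.063 bits.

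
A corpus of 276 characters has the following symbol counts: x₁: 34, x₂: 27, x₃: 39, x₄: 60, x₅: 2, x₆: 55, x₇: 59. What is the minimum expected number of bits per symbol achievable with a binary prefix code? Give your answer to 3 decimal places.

Probabilities are the counts divided by 276.
Repeatedly combine the two least-probable nodes; the expected code length is the sum of the merged weights.
merge 1/138 + 9/92 → 29/276
merge 29/276 + 17/138 → 21/92
merge 13/92 + 55/276 → 47/138
merge 59/276 + 5/23 → 119/276
merge 21/92 + 47/138 → 157/276
merge 119/276 + 157/276 → 1
L = 29/276 + 21/92 + 47/138 + 119/276 + 157/276 + 1 = 123/46 ≈ 2.674 bits/symbol.

2.674 bits/symbol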